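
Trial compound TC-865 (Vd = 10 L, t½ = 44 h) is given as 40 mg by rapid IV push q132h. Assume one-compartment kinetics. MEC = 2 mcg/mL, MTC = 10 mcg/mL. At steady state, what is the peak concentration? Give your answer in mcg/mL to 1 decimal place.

4.6 mcg/mL

τ = 132 h = 3 half-lives, so f = (1/2)^3 = 0.125.
At steady state, R = 1/(1 − 0.125) = 8/7.
Single-dose peak C₀ = D/Vd = 40/10 = 4 mcg/mL.
Steady-state peak Cmax,ss = C₀·R = 4 × 8/7 ≈ 4.571 mcg/mL.
Peak 4.6 mcg/mL vs MTC 10 mcg/mL: below toxic threshold.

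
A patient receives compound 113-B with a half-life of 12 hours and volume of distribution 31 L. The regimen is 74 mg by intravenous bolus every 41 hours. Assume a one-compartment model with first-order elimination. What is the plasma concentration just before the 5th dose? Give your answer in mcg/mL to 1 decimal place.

0.2 mcg/mL

f = (1/2)^(τ/t½) = (1/2)^(41/12) ≈ 0.0936.
C₀ = D/Vd = 74/31 ≈ 2.387 mcg/mL.
Before the 5th dose, 4 doses have been given. Superposition: Cmin = C₀·(f + f² + … + f^4).
≈ 2.387 × (0.0936 + 0.0088 + 0.0008 + 0.0001) ≈ 2.387 × 0.1033 ≈ 0.247 mcg/mL.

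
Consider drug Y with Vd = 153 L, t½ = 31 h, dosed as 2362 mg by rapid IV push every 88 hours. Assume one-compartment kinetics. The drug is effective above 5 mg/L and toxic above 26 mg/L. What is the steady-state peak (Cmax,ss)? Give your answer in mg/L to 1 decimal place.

k = ln2/t½ = ln2/31 ≈ 0.022360 h⁻¹; fraction remaining f = e^(−kτ) = e^(−0.022360×88) ≈ 0.1398.
At steady state, accumulation factor R = 1/(1 − e^(−kτ)) ≈ 1.1625.
Each bolus raises the concentration by D/Vd = 2362/153 ≈ 15.438 mg/L.
Cmax,ss = C₀/(1 − f) ≈ 15.438/0.8602 ≈ 17.947 mg/L.
Peak 17.9 mg/L vs MTC 26 mg/L: below toxic threshold.

17.9 mg/L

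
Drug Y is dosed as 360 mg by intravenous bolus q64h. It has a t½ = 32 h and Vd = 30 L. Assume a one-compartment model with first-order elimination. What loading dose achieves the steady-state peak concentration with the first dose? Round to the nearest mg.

f = (1/2)^(64/32) ≈ 0.250000; accumulation ratio R = 1/(1−f) ≈ 1.33333.
Loading dose to hit Cmax,ss on first dose: D_load = D_maint·R ≈ 360 × 1.33333 ≈ 480.00 mg.

480 mg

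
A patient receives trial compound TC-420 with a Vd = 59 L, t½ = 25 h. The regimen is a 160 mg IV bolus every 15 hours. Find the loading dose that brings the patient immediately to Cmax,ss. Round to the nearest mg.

470 mg

f = (1/2)^(15/25) ≈ 0.659754; accumulation ratio R = 1/(1−f) ≈ 2.93905.
Loading dose to hit Cmax,ss on first dose: D_load = D_maint·R ≈ 160 × 2.93905 ≈ 470.25 mg.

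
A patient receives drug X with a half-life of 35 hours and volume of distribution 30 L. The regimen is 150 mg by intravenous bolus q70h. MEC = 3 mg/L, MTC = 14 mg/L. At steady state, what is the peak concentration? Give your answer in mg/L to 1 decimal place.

τ = 70 h = 2 half-lives, so f = (1/2)^2 = 0.25.
Accumulation ratio R = 1/(1 − f) = 1/0.75 = 4/3.
Single-dose peak C₀ = D/Vd = 150/30 = 5 mg/L.
Steady-state peak Cmax,ss = C₀·R = 5 × 4/3 ≈ 6.667 mg/L.
Peak 6.7 mg/L vs MTC 14 mg/L: below toxic threshold.

6.7 mg/L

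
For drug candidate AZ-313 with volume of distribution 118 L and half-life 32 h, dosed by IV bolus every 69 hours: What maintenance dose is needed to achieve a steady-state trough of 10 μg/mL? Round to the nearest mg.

τ/t½ = 69/32 ≈ 2.1562, so f = (1/2)^(69/32) ≈ 0.224339.
Cmin,ss = (D/Vd)·f/(1−f), so D = Cmin,ss·Vd·(1−f)/f.
D = 10 × 118 × (1−f)/f ≈ 10 × 118 × 3.45754 ≈ 4079.90 mg.

4080 mg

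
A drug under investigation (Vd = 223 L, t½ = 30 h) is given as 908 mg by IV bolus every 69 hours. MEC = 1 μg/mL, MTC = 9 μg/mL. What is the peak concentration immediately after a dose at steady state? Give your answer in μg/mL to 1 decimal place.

k = ln2/t½ = ln2/30 ≈ 0.023105 h⁻¹; fraction remaining f = e^(−kτ) = e^(−0.023105×69) ≈ 0.2031.
At steady state, accumulation factor R = 1/(1 − e^(−kτ)) ≈ 1.2549.
Single-dose peak C₀ = D/Vd = 908/223 ≈ 4.072 μg/mL.
Steady-state peak Cmax,ss = C₀·R ≈ 4.072 × 1.2549 ≈ 5.110 μg/mL.
Peak 5.1 μg/mL vs MTC 9 μg/mL: below toxic threshold.

5.1 μg/mL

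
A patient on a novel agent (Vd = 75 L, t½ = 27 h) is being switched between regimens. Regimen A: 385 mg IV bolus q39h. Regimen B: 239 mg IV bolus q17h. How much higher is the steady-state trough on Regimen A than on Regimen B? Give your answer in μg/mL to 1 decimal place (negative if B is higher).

-2.8 μg/mL

Regimen A: f = (1/2)^(39/27) ≈ 0.3674; Cmin,ss = (385/75)·f/(1−f) ≈ 2.981 μg/mL.
Regimen B: f = (1/2)^(17/27) ≈ 0.6463; Cmin,ss = (239/75)·f/(1−f) ≈ 5.823 μg/mL.
Difference ≈ 2.981 − 5.823 ≈ -2.842 μg/mL.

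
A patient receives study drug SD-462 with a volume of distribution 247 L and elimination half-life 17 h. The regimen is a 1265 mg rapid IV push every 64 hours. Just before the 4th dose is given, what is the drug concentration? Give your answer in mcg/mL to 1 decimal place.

f = (1/2)^(τ/t½) = (1/2)^(64/17) ≈ 0.0736.
C₀ = D/Vd = 1265/247 ≈ 5.121 mcg/mL.
Before the 4th dose, 3 doses have been given. Superposition: Cmin = C₀·(f + f² + … + f^3).
≈ 5.121 × (0.0736 + 0.0054 + 0.0004) ≈ 5.121 × 0.0794 ≈ 0.407 mcg/mL.

0.4 mcg/mL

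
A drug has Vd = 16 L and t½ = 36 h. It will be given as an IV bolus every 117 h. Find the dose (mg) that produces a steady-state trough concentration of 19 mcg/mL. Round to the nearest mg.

2588 mg

τ/t½ = 117/36 ≈ 3.25, so f = (1/2)^(117/36) ≈ 0.105112.
Cmin,ss = (D/Vd)·f/(1−f), so D = Cmin,ss·Vd·(1−f)/f.
D = 19 × 16 × (1−f)/f ≈ 19 × 16 × 8.51366 ≈ 2588.15 mg.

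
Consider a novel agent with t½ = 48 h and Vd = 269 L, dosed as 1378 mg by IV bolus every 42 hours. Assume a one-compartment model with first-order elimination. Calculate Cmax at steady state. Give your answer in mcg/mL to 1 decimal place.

τ/t½ = 42/48 ≈ 0.875, so fraction remaining f = (1/2)^(42/48) ≈ 0.5453.
Accumulation ratio R = 1/(1 − f) ≈ 1/0.4547 ≈ 2.1993.
Single-dose peak C₀ = D/Vd = 1378/269 ≈ 5.123 mcg/mL.
Steady-state peak Cmax,ss = C₀·R ≈ 5.123 × 2.1993 ≈ 11.267 mcg/mL.

11.3 mcg/mL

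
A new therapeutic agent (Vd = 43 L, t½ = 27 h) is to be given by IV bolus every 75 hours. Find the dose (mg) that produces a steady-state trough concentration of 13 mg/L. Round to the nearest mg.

3275 mg

τ/t½ = 75/27 ≈ 2.7778, so f = (1/2)^(75/27) ≈ 0.145816.
Cmin,ss = (D/Vd)·f/(1−f), so D = Cmin,ss·Vd·(1−f)/f.
D = 13 × 43 × (1−f)/f ≈ 13 × 43 × 5.85796 ≈ 3274.60 mg.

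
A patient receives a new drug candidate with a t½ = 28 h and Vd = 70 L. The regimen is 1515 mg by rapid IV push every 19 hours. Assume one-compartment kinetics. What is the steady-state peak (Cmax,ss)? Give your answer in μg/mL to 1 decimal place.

57.7 μg/mL

Over one 19-h interval, 19/28 ≈ 0.67857 half-lives elapse, leaving f ≈ 0.6248 of each dose.
At steady state, accumulation factor R = 1/(1 − e^(−kτ)) ≈ 2.6652.
Single-dose peak C₀ = D/Vd = 1515/70 ≈ 21.643 μg/mL.
Steady-state peak Cmax,ss = C₀·R ≈ 21.643 × 2.6652 ≈ 57.683 μg/mL.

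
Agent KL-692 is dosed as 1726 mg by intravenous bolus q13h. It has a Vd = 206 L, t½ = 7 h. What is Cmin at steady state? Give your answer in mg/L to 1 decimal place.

Over one 13-h interval, 13/7 ≈ 1.8571 half-lives elapse, leaving f ≈ 0.2760 of each dose.
At steady state, accumulation factor R = 1/(1 − e^(−kτ)) ≈ 1.3812.
Each bolus raises the concentration by D/Vd = 1726/206 ≈ 8.379 mg/L.
Steady-state peak Cmax,ss = C₀·R ≈ 8.379 × 1.3812 ≈ 11.573 mg/L.
One interval later, Cmin,ss = Cmax,ss·e^(−kτ) ≈ 11.573 × 0.2760 ≈ 3.194 mg/L.

3.2 mg/L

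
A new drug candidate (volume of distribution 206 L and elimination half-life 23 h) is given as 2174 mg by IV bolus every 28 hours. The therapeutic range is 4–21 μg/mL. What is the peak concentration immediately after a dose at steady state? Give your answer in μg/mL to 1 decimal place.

τ/t½ = 28/23 ≈ 1.2174, so fraction remaining f = (1/2)^(28/23) ≈ 0.4301.
At steady state, accumulation factor R = 1/(1 − e^(−kτ)) ≈ 1.7547.
Each bolus raises the concentration by D/Vd = 2174/206 ≈ 10.553 μg/mL.
Cmax,ss = C₀/(1 − f) ≈ 10.553/0.5699 ≈ 18.517 μg/mL.
Peak 18.5 μg/mL vs MTC 21 μg/mL: below toxic threshold.

18.5 μg/mL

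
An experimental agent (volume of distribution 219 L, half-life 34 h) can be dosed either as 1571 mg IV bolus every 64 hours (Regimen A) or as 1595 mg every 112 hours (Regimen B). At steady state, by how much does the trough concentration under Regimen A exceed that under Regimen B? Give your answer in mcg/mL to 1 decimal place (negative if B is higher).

1.8 mcg/mL

Regimen A: f = (1/2)^(64/34) ≈ 0.2712; Cmin,ss = (1571/219)·f/(1−f) ≈ 2.669 mcg/mL.
Regimen B: f = (1/2)^(112/34) ≈ 0.1019; Cmin,ss = (1595/219)·f/(1−f) ≈ 0.826 mcg/mL.
Difference ≈ 2.669 − 0.826 ≈ 1.843 mcg/mL.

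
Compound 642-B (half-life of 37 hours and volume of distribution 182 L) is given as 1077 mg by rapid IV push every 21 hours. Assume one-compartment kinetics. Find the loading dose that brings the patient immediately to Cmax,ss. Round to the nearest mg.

3311 mg

f = (1/2)^(21/37) ≈ 0.674753; accumulation ratio R = 1/(1−f) ≈ 3.07459.
Loading dose to hit Cmax,ss on first dose: D_load = D_maint·R ≈ 1077 × 3.07459 ≈ 3311.33 mg.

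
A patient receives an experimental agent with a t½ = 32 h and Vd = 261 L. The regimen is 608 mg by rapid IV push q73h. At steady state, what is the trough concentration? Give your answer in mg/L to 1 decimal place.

Over one 73-h interval, 73/32 ≈ 2.2812 half-lives elapse, leaving f ≈ 0.2057 of each dose.
Single-dose peak C₀ = D/Vd = 608/261 ≈ 2.330 mg/L.
Steady-state trough Cmin,ss = C₀·f/(1−f) ≈ 2.330 × 0.2057/0.7943 ≈ 0.603 mg/L.

0.6 mg/L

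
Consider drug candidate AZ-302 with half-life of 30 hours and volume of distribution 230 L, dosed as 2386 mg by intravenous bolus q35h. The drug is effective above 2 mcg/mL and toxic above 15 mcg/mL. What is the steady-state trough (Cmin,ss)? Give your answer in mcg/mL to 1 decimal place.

τ/t½ = 35/30 ≈ 1.1667, so fraction remaining f = (1/2)^(35/30) ≈ 0.4454.
Single-dose peak C₀ = D/Vd = 2386/230 ≈ 10.374 mcg/mL.
Steady-state trough Cmin,ss = C₀·f/(1−f) ≈ 10.374 × 0.4454/0.5546 ≈ 8.331 mcg/mL.
Trough 8.3 mcg/mL vs MEC 2 mcg/mL: adequate.

8.3 mcg/mL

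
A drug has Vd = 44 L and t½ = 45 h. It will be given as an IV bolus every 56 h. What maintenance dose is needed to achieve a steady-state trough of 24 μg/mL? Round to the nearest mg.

τ/t½ = 56/45 ≈ 1.2444, so f = (1/2)^(56/45) ≈ 0.422070.
Cmin,ss = (D/Vd)·f/(1−f), so D = Cmin,ss·Vd·(1−f)/f.
D = 24 × 44 × (1−f)/f ≈ 24 × 44 × 1.36928 ≈ 1445.96 mg.

1446 mg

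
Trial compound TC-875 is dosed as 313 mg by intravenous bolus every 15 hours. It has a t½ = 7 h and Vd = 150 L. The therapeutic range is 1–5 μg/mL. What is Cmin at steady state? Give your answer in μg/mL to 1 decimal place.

0.6 μg/mL

τ/t½ = 15/7 ≈ 2.1429, so fraction remaining f = (1/2)^(15/7) ≈ 0.2264.
Each bolus raises the concentration by D/Vd = 313/150 ≈ 2.087 μg/mL.
Steady-state trough Cmin,ss = C₀·f/(1−f) ≈ 2.087 × 0.2264/0.7736 ≈ 0.611 μg/mL.
Trough 0.6 μg/mL vs MEC 1 μg/mL: subtherapeutic.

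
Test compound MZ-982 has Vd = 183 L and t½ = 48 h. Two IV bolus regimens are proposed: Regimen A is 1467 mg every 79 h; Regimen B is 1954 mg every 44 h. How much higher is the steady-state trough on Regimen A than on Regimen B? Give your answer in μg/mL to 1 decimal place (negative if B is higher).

-8.3 μg/mL

Regimen A: f = (1/2)^(79/48) ≈ 0.3196; Cmin,ss = (1467/183)·f/(1−f) ≈ 3.765 μg/mL.
Regimen B: f = (1/2)^(44/48) ≈ 0.5297; Cmin,ss = (1954/183)·f/(1−f) ≈ 12.026 μg/mL.
Difference ≈ 3.765 − 12.026 ≈ -8.261 μg/mL.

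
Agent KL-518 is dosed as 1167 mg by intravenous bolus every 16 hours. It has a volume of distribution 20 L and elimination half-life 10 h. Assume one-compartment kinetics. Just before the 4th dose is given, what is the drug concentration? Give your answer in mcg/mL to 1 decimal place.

27.7 mcg/mL

f = (1/2)^(τ/t½) = (1/2)^(16/10) ≈ 0.3299.
C₀ = D/Vd = 1167/20 ≈ 58.350 mcg/mL.
Before the 4th dose, 3 doses have been given. Superposition: Cmin = C₀·(f + f² + … + f^3).
≈ 58.350 × (0.3299 + 0.1088 + 0.0359) ≈ 58.350 × 0.4746 ≈ 27.693 mcg/mL.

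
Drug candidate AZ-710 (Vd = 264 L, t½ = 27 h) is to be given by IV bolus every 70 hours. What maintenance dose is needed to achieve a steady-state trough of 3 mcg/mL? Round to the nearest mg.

τ/t½ = 70/27 ≈ 2.5926, so f = (1/2)^(70/27) ≈ 0.165788.
Cmin,ss = (D/Vd)·f/(1−f), so D = Cmin,ss·Vd·(1−f)/f.
D = 3 × 264 × (1−f)/f ≈ 3 × 264 × 5.03180 ≈ 3985.19 mg.

3985 mg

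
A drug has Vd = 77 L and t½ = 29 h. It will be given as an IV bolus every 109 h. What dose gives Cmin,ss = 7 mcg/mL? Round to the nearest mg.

6756 mg

τ/t½ = 109/29 ≈ 3.7586, so f = (1/2)^(109/29) ≈ 0.073883.
Cmin,ss = (D/Vd)·f/(1−f), so D = Cmin,ss·Vd·(1−f)/f.
D = 7 × 77 × (1−f)/f ≈ 7 × 77 × 12.53491 ≈ 6756.32 mg.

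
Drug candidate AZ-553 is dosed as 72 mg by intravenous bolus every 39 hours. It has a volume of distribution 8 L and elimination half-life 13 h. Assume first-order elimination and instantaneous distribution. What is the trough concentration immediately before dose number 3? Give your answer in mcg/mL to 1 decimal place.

f = (1/2)^(τ/t½) = (1/2)^(39/13) ≈ 0.1250.
C₀ = D/Vd = 72/8 ≈ 9.000 mcg/mL.
Before the 3rd dose, 2 doses have been given. Superposition: Cmin = C₀·(f + f²).
≈ 9.000 × (0.1250 + 0.0156) ≈ 9.000 × 0.1406 ≈ 1.265 mcg/mL.

1.3 mcg/mL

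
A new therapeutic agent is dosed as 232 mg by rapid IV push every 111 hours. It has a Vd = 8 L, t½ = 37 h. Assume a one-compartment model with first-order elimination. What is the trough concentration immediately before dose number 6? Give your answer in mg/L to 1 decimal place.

f = (1/2)^(τ/t½) = (1/2)^(111/37) ≈ 0.1250.
C₀ = D/Vd = 232/8 ≈ 29.000 mg/L.
Before the 6th dose, 5 doses have been given. Superposition: Cmin = C₀·(f + f² + … + f^5).
≈ 29.000 × (0.1250 + 0.0156 + 0.0020 + 0.0002 + 0.0000) ≈ 29.000 × 0.1428 ≈ 4.141 mg/L.

4.1 mg/L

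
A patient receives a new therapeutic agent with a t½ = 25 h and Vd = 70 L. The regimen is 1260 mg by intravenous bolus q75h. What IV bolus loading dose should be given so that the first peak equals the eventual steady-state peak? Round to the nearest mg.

f = (1/2)^(75/25) ≈ 0.125000; accumulation ratio R = 1/(1−f) ≈ 1.14286.
Loading dose to hit Cmax,ss on first dose: D_load = D_maint·R ≈ 1260 × 1.14286 ≈ 1440.00 mg.

1440 mg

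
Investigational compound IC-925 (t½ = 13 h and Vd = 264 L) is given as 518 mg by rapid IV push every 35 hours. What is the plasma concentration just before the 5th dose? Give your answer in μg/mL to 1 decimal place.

0.4 μg/mL

f = (1/2)^(τ/t½) = (1/2)^(35/13) ≈ 0.1547.
C₀ = D/Vd = 518/264 ≈ 1.962 μg/mL.
Before the 5th dose, 4 doses have been given. Superposition: Cmin = C₀·(f + f² + … + f^4).
≈ 1.962 × (0.1547 + 0.0239 + 0.0037 + 0.0006) ≈ 1.962 × 0.1829 ≈ 0.359 μg/mL.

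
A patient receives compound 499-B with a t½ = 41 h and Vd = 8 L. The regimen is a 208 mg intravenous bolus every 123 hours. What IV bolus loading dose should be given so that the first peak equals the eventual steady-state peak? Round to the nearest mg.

238 mg

f = (1/2)^(123/41) ≈ 0.125000; accumulation ratio R = 1/(1−f) ≈ 1.14286.
Loading dose to hit Cmax,ss on first dose: D_load = D_maint·R ≈ 208 × 1.14286 ≈ 237.71 mg.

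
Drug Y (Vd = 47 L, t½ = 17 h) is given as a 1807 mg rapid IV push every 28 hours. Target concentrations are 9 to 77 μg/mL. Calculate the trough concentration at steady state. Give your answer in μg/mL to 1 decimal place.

τ/t½ = 28/17 ≈ 1.6471, so fraction remaining f = (1/2)^(28/17) ≈ 0.3193.
Accumulation ratio R = 1/(1 − f) ≈ 1/0.6807 ≈ 1.4691.
Each bolus raises the concentration by D/Vd = 1807/47 ≈ 38.447 μg/mL.
Steady-state peak Cmax,ss = C₀·R ≈ 38.447 × 1.4691 ≈ 56.482 μg/mL.
One interval later, Cmin,ss = Cmax,ss·e^(−kτ) ≈ 56.482 × 0.3193 ≈ 18.035 μg/mL.
Trough 18.0 μg/mL vs MEC 9 μg/mL: adequate.

18.0 μg/mL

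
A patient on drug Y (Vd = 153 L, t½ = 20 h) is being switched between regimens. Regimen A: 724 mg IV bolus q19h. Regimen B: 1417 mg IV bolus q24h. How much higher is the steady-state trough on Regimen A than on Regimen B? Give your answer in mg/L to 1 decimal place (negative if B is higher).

-2.1 mg/L

Regimen A: f = (1/2)^(19/20) ≈ 0.5176; Cmin,ss = (724/153)·f/(1−f) ≈ 5.077 mg/L.
Regimen B: f = (1/2)^(24/20) ≈ 0.4353; Cmin,ss = (1417/153)·f/(1−f) ≈ 7.139 mg/L.
Difference ≈ 5.077 − 7.139 ≈ -2.062 mg/L.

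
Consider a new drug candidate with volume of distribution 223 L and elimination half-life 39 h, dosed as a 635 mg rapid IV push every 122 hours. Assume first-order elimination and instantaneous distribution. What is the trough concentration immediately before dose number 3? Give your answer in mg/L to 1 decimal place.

0.4 mg/L

f = (1/2)^(τ/t½) = (1/2)^(122/39) ≈ 0.1144.
C₀ = D/Vd = 635/223 ≈ 2.848 mg/L.
Before the 3rd dose, 2 doses have been given. Superposition: Cmin = C₀·(f + f²).
≈ 2.848 × (0.1144 + 0.0131) ≈ 2.848 × 0.1275 ≈ 0.363 mg/L.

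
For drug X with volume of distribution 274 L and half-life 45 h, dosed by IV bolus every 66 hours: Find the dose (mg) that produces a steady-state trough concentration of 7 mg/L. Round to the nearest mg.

τ/t½ = 66/45 ≈ 1.4667, so f = (1/2)^(66/45) ≈ 0.361817.
Cmin,ss = (D/Vd)·f/(1−f), so D = Cmin,ss·Vd·(1−f)/f.
D = 7 × 274 × (1−f)/f ≈ 7 × 274 × 1.76383 ≈ 3383.03 mg.

3383 mg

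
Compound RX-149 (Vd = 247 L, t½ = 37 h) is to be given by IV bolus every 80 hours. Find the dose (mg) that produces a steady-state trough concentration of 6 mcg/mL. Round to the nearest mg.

τ/t½ = 80/37 ≈ 2.1622, so f = (1/2)^(80/37) ≈ 0.223421.
Cmin,ss = (D/Vd)·f/(1−f), so D = Cmin,ss·Vd·(1−f)/f.
D = 6 × 247 × (1−f)/f ≈ 6 × 247 × 3.47586 ≈ 5151.22 mg.

5151 mg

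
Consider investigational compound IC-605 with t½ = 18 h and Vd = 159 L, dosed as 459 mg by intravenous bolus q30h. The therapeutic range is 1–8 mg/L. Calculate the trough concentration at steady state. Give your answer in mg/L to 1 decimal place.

1.3 mg/L

Over one 30-h interval, 30/18 ≈ 1.6667 half-lives elapse, leaving f ≈ 0.3150 of each dose.
Single-dose peak C₀ = D/Vd = 459/159 ≈ 2.887 mg/L.
Steady-state trough Cmin,ss = C₀·f/(1−f) ≈ 2.887 × 0.3150/0.6850 ≈ 1.328 mg/L.
Trough 1.3 mg/L vs MEC 1 mg/L: adequate.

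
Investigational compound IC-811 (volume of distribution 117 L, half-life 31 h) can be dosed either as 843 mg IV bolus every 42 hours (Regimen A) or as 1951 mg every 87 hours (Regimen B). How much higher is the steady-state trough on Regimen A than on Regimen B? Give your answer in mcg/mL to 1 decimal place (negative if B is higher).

Regimen A: f = (1/2)^(42/31) ≈ 0.3910; Cmin,ss = (843/117)·f/(1−f) ≈ 4.626 mcg/mL.
Regimen B: f = (1/2)^(87/31) ≈ 0.1429; Cmin,ss = (1951/117)·f/(1−f) ≈ 2.780 mcg/mL.
Difference ≈ 4.626 − 2.780 ≈ 1.846 mcg/mL.

1.8 mcg/mL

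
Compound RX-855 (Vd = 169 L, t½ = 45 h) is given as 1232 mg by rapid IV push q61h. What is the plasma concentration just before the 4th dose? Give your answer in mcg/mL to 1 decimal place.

4.4 mcg/mL

f = (1/2)^(τ/t½) = (1/2)^(61/45) ≈ 0.3908.
C₀ = D/Vd = 1232/169 ≈ 7.290 mcg/mL.
Before the 4th dose, 3 doses have been given. Superposition: Cmin = C₀·(f + f² + … + f^3).
≈ 7.290 × (0.3908 + 0.1527 + 0.0597) ≈ 7.290 × 0.6032 ≈ 4.397 mcg/mL.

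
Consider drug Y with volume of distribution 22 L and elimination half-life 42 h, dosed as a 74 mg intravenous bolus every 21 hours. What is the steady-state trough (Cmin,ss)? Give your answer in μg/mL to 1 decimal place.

8.1 μg/mL

Over one 21-h interval, 21/42 ≈ 0.5 half-lives elapse, leaving f ≈ 0.7071 of each dose.
At steady state, accumulation factor R = 1/(1 − e^(−kτ)) ≈ 3.4141.
Each bolus raises the concentration by D/Vd = 74/22 ≈ 3.364 μg/mL.
Cmax,ss = C₀/(1 − f) ≈ 3.364/0.2929 ≈ 11.485 μg/mL.
Steady-state trough Cmin,ss = Cmax,ss·f ≈ 11.485 × 0.7071 ≈ 8.121 μg/mL.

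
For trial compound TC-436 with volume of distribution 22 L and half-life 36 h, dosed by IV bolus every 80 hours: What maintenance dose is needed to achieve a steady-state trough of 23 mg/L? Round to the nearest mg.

τ/t½ = 80/36 ≈ 2.2222, so f = (1/2)^(80/36) ≈ 0.214311.
Cmin,ss = (D/Vd)·f/(1−f), so D = Cmin,ss·Vd·(1−f)/f.
D = 23 × 22 × (1−f)/f ≈ 23 × 22 × 3.66612 ≈ 1855.06 mg.

1855 mg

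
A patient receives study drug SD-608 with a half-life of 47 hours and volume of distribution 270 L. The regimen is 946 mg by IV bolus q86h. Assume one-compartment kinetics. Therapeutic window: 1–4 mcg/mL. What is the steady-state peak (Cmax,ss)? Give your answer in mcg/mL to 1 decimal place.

k = ln2/t½ = ln2/47 ≈ 0.014748 h⁻¹; fraction remaining f = e^(−kτ) = e^(−0.014748×86) ≈ 0.2813.
Accumulation ratio R = 1/(1 − f) ≈ 1/0.7187 ≈ 1.3914.
Each bolus raises the concentration by D/Vd = 946/270 ≈ 3.504 mcg/mL.
Cmax,ss = C₀/(1 − f) ≈ 3.504/0.7187 ≈ 4.875 mcg/mL.
Peak 4.9 mcg/mL vs MTC 4 mcg/mL: exceeds toxic threshold.

4.9 mcg/mL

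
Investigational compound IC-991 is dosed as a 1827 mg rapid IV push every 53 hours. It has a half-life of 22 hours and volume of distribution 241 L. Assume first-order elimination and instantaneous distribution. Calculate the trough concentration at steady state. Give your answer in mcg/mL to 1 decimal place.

1.8 mcg/mL

k = ln2/t½ = ln2/22 ≈ 0.031507 h⁻¹; fraction remaining f = e^(−kτ) = e^(−0.031507×53) ≈ 0.1883.
Single-dose peak C₀ = D/Vd = 1827/241 ≈ 7.581 mcg/mL.
Steady-state trough Cmin,ss = C₀·f/(1−f) ≈ 7.581 × 0.1883/0.8117 ≈ 1.759 mcg/mL.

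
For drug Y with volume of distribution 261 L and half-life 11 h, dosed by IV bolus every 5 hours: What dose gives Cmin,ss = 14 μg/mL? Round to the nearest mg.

1353 mg

τ/t½ = 5/11 ≈ 0.45455, so f = (1/2)^(5/11) ≈ 0.729740.
Cmin,ss = (D/Vd)·f/(1−f), so D = Cmin,ss·Vd·(1−f)/f.
D = 14 × 261 × (1−f)/f ≈ 14 × 261 × 0.37035 ≈ 1353.26 mg.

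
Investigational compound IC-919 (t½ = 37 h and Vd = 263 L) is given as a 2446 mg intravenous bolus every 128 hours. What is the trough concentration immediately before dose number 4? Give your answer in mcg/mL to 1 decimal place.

0.9 mcg/mL

f = (1/2)^(τ/t½) = (1/2)^(128/37) ≈ 0.0909.
C₀ = D/Vd = 2446/263 ≈ 9.300 mcg/mL.
Before the 4th dose, 3 doses have been given. Superposition: Cmin = C₀·(f + f² + … + f^3).
≈ 9.300 × (0.0909 + 0.0083 + 0.0008) ≈ 9.300 × 0.1000 ≈ 0.930 mcg/mL.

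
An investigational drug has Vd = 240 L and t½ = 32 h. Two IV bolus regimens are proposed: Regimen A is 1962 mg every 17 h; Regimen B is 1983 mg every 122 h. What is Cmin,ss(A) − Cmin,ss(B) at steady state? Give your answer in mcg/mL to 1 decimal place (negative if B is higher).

Regimen A: f = (1/2)^(17/32) ≈ 0.6920; Cmin,ss = (1962/240)·f/(1−f) ≈ 18.367 mcg/mL.
Regimen B: f = (1/2)^(122/32) ≈ 0.0712; Cmin,ss = (1983/240)·f/(1−f) ≈ 0.633 mcg/mL.
Difference ≈ 18.367 − 0.633 ≈ 17.734 mcg/mL.

17.7 mcg/mL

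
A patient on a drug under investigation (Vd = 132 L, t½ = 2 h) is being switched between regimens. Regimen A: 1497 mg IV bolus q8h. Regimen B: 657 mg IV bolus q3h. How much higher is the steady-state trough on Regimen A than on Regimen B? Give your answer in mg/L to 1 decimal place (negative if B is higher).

Regimen A: f = (1/2)^(8/2) ≈ 0.0625; Cmin,ss = (1497/132)·f/(1−f) ≈ 0.756 mg/L.
Regimen B: f = (1/2)^(3/2) ≈ 0.3536; Cmin,ss = (657/132)·f/(1−f) ≈ 2.723 mg/L.
Difference ≈ 0.756 − 2.723 ≈ -1.967 mg/L.

-2.0 mg/L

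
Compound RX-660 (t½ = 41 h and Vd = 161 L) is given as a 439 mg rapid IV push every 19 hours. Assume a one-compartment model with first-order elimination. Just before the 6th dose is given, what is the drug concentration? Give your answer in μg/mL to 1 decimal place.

5.8 μg/mL

f = (1/2)^(τ/t½) = (1/2)^(19/41) ≈ 0.7253.
C₀ = D/Vd = 439/161 ≈ 2.727 μg/mL.
Before the 6th dose, 5 doses have been given. Superposition: Cmin = C₀·(f + f² + … + f^5).
≈ 2.727 × (0.7253 + 0.5261 + 0.3816 + 0.2767 + 0.2007) ≈ 2.727 × 2.1104 ≈ 5.755 μg/mL.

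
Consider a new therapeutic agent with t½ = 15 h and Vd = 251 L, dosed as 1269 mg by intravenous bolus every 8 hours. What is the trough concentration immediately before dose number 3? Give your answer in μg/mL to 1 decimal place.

f = (1/2)^(τ/t½) = (1/2)^(8/15) ≈ 0.6910.
C₀ = D/Vd = 1269/251 ≈ 5.056 μg/mL.
Before the 3rd dose, 2 doses have been given. Superposition: Cmin = C₀·(f + f²).
≈ 5.056 × (0.6910 + 0.4775) ≈ 5.056 × 1.1685 ≈ 5.908 μg/mL.

5.9 μg/mL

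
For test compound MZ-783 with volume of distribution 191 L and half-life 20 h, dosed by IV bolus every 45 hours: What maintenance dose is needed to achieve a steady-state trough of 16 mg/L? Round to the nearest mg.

11481 mg

τ/t½ = 45/20 ≈ 2.25, so f = (1/2)^(45/20) ≈ 0.210224.
Cmin,ss = (D/Vd)·f/(1−f), so D = Cmin,ss·Vd·(1−f)/f.
D = 16 × 191 × (1−f)/f ≈ 16 × 191 × 3.75683 ≈ 11480.87 mg.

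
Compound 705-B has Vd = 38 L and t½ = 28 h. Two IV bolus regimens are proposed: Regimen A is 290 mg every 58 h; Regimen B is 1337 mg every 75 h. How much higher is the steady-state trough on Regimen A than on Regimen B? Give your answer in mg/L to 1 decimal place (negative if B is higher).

-4.1 mg/L

Regimen A: f = (1/2)^(58/28) ≈ 0.2379; Cmin,ss = (290/38)·f/(1−f) ≈ 2.382 mg/L.
Regimen B: f = (1/2)^(75/28) ≈ 0.1562; Cmin,ss = (1337/38)·f/(1−f) ≈ 6.513 mg/L.
Difference ≈ 2.382 − 6.513 ≈ -4.131 mg/L.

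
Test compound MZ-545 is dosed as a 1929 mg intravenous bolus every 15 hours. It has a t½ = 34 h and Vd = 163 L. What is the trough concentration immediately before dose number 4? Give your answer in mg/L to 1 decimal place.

f = (1/2)^(τ/t½) = (1/2)^(15/34) ≈ 0.7365.
C₀ = D/Vd = 1929/163 ≈ 11.834 mg/L.
Before the 4th dose, 3 doses have been given. Superposition: Cmin = C₀·(f + f² + … + f^3).
≈ 11.834 × (0.7365 + 0.5424 + 0.3995) ≈ 11.834 × 1.6784 ≈ 19.862 mg/L.

19.9 mg/L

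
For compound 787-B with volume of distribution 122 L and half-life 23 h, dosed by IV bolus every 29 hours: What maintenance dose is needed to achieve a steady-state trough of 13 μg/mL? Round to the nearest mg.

τ/t½ = 29/23 ≈ 1.2609, so f = (1/2)^(29/23) ≈ 0.417292.
Cmin,ss = (D/Vd)·f/(1−f), so D = Cmin,ss·Vd·(1−f)/f.
D = 13 × 122 × (1−f)/f ≈ 13 × 122 × 1.39640 ≈ 2214.69 mg.

2215 mg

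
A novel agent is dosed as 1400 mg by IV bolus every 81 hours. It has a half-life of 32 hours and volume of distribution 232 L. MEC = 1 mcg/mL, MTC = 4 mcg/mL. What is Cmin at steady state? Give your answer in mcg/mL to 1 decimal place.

1.3 mcg/mL

k = ln2/t½ = ln2/32 ≈ 0.021661 h⁻¹; fraction remaining f = e^(−kτ) = e^(−0.021661×81) ≈ 0.1730.
At steady state, accumulation factor R = 1/(1 − e^(−kτ)) ≈ 1.2092.
Each bolus raises the concentration by D/Vd = 1400/232 ≈ 6.034 mcg/mL.
Cmax,ss = C₀/(1 − f) ≈ 6.034/0.8270 ≈ 7.296 mcg/mL.
One interval later, Cmin,ss = Cmax,ss·e^(−kτ) ≈ 7.296 × 0.1730 ≈ 1.262 mcg/mL.
Trough 1.3 mcg/mL vs MEC 1 mcg/mL: adequate.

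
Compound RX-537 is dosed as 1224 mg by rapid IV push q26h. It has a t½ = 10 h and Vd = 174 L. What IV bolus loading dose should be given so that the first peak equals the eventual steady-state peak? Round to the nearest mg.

f = (1/2)^(26/10) ≈ 0.164938; accumulation ratio R = 1/(1−f) ≈ 1.19752.
Loading dose to hit Cmax,ss on first dose: D_load = D_maint·R ≈ 1224 × 1.19752 ≈ 1465.76 mg.

1466 mg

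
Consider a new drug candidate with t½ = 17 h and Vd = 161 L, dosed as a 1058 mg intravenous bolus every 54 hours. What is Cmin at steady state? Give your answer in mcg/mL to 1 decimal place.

k = ln2/t½ = ln2/17 ≈ 0.040773 h⁻¹; fraction remaining f = e^(−kτ) = e^(−0.040773×54) ≈ 0.1106.
At steady state, accumulation factor R = 1/(1 − e^(−kτ)) ≈ 1.1244.
Each bolus raises the concentration by D/Vd = 1058/161 ≈ 6.571 mcg/mL.
Cmax,ss = C₀/(1 − f) ≈ 6.571/0.8894 ≈ 7.388 mcg/mL.
Steady-state trough Cmin,ss = Cmax,ss·f ≈ 7.388 × 0.1106 ≈ 0.817 mcg/mL.

0.8 mcg/mL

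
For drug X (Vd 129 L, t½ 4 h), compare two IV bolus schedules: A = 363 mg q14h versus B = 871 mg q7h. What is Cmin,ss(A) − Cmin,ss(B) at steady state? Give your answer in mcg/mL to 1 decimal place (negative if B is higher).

-2.6 mcg/mL

Regimen A: f = (1/2)^(14/4) ≈ 0.0884; Cmin,ss = (363/129)·f/(1−f) ≈ 0.273 mcg/mL.
Regimen B: f = (1/2)^(7/4) ≈ 0.2973; Cmin,ss = (871/129)·f/(1−f) ≈ 2.857 mcg/mL.
Difference ≈ 0.273 − 2.857 ≈ -2.584 mcg/mL.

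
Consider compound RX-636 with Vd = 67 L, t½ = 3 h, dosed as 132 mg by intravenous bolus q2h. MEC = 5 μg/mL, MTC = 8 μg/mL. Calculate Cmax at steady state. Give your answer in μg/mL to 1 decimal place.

τ/t½ = 2/3 ≈ 0.66667, so fraction remaining f = (1/2)^(2/3) ≈ 0.6300.
Accumulation ratio R = 1/(1 − f) ≈ 1/0.3700 ≈ 2.7027.
Each bolus raises the concentration by D/Vd = 132/67 ≈ 1.970 μg/mL.
Steady-state peak Cmax,ss = C₀·R ≈ 1.970 × 2.7027 ≈ 5.324 μg/mL.
Peak 5.3 μg/mL vs MTC 8 μg/mL: below toxic threshold.

5.3 μg/mL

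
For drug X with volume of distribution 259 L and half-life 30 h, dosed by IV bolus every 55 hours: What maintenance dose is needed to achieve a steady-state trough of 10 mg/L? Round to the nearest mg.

6640 mg

τ/t½ = 55/30 ≈ 1.8333, so f = (1/2)^(55/30) ≈ 0.280616.
Cmin,ss = (D/Vd)·f/(1−f), so D = Cmin,ss·Vd·(1−f)/f.
D = 10 × 259 × (1−f)/f ≈ 10 × 259 × 2.56359 ≈ 6639.70 mg.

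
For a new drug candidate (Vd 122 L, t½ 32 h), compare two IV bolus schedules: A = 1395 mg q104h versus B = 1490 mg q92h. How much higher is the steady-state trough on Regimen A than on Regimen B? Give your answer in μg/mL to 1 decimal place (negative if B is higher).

Regimen A: f = (1/2)^(104/32) ≈ 0.1051; Cmin,ss = (1395/122)·f/(1−f) ≈ 1.343 μg/mL.
Regimen B: f = (1/2)^(92/32) ≈ 0.1363; Cmin,ss = (1490/122)·f/(1−f) ≈ 1.927 μg/mL.
Difference ≈ 1.343 − 1.927 ≈ -0.584 μg/mL.

-0.6 μg/mL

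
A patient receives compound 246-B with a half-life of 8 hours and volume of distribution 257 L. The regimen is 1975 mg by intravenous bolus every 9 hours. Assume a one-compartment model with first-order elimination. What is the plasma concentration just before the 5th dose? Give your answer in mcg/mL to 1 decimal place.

6.2 mcg/mL

f = (1/2)^(τ/t½) = (1/2)^(9/8) ≈ 0.4585.
C₀ = D/Vd = 1975/257 ≈ 7.685 mcg/mL.
Before the 5th dose, 4 doses have been given. Superposition: Cmin = C₀·(f + f² + … + f^4).
≈ 7.685 × (0.4585 + 0.2102 + 0.0964 + 0.0442) ≈ 7.685 × 0.8093 ≈ 6.219 mcg/mL.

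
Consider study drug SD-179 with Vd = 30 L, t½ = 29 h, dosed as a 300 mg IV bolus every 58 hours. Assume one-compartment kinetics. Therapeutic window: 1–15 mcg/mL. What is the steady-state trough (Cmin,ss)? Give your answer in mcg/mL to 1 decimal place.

3.3 mcg/mL

τ = 58 h = 2 half-lives, so f = (1/2)^2 = 0.25.
At steady state, R = 1/(1 − 0.25) = 4/3.
Single-dose peak C₀ = D/Vd = 300/30 = 10 mcg/mL.
Steady-state peak Cmax,ss = C₀·R = 10 × 4/3 ≈ 13.333 mcg/mL.
Steady-state trough Cmin,ss = Cmax,ss·f ≈ 13.333 × 0.25 ≈ 3.333 mcg/mL.
Trough 3.3 mcg/mL vs MEC 1 mcg/mL: adequate.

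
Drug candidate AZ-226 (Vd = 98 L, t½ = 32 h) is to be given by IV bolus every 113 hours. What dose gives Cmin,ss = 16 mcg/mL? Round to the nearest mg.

16560 mg

τ/t½ = 113/32 ≈ 3.5312, so f = (1/2)^(113/32) ≈ 0.086494.
Cmin,ss = (D/Vd)·f/(1−f), so D = Cmin,ss·Vd·(1−f)/f.
D = 16 × 98 × (1−f)/f ≈ 16 × 98 × 10.56150 ≈ 16560.43 mg.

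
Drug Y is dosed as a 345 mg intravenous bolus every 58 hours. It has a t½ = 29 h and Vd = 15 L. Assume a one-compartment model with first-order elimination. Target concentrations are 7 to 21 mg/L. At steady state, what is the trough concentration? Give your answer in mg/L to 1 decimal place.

The dosing interval is 2 half-lives, so f = 2^(−2) = 0.25.
Accumulation ratio R = 1/(1 − f) = 1/0.75 = 4/3.
Single-dose peak C₀ = D/Vd = 345/15 = 23 mg/L.
Steady-state peak Cmax,ss = C₀·R = 23 × 4/3 ≈ 30.667 mg/L.
Steady-state trough Cmin,ss = Cmax,ss·f ≈ 30.667 × 0.25 ≈ 7.667 mg/L.
Trough 7.7 mg/L vs MEC 7 mg/L: adequate.

7.7 mg/L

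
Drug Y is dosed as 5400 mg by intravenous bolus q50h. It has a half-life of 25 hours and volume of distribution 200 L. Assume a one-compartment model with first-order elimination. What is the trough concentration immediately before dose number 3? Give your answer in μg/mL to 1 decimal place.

8.4 μg/mL

f = (1/2)^(τ/t½) = (1/2)^(50/25) ≈ 0.2500.
C₀ = D/Vd = 5400/200 ≈ 27.000 μg/mL.
Before the 3rd dose, 2 doses have been given. Superposition: Cmin = C₀·(f + f²).
≈ 27.000 × (0.2500 + 0.0625) ≈ 27.000 × 0.3125 ≈ 8.438 μg/mL.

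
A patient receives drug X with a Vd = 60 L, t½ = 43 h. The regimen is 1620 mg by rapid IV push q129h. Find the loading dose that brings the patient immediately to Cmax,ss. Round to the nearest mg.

1851 mg

f = (1/2)^(129/43) ≈ 0.125000; accumulation ratio R = 1/(1−f) ≈ 1.14286.
Loading dose to hit Cmax,ss on first dose: D_load = D_maint·R ≈ 1620 × 1.14286 ≈ 1851.43 mg.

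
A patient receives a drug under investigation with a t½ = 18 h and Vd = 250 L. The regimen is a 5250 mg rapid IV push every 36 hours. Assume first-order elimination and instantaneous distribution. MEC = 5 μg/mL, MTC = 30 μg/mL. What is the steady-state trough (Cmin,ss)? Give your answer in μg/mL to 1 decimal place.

The dosing interval is 2 half-lives, so f = 2^(−2) = 0.25.
At steady state, R = 1/(1 − 0.25) = 4/3.
Single-dose peak C₀ = D/Vd = 5250/250 = 21 μg/mL.
Steady-state peak Cmax,ss = C₀·R = 21 × 4/3 ≈ 28.000 μg/mL.
Steady-state trough Cmin,ss = Cmax,ss·f ≈ 28.000 × 0.25 ≈ 7.000 μg/mL.
Trough 7.0 μg/mL vs MEC 5 μg/mL: adequate.

7.0 μg/mL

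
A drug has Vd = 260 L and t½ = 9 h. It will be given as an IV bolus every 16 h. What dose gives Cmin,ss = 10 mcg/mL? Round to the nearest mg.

τ/t½ = 16/9 ≈ 1.7778, so f = (1/2)^(16/9) ≈ 0.291632.
Cmin,ss = (D/Vd)·f/(1−f), so D = Cmin,ss·Vd·(1−f)/f.
D = 10 × 260 × (1−f)/f ≈ 10 × 260 × 2.42898 ≈ 6315.35 mg.

6315 mg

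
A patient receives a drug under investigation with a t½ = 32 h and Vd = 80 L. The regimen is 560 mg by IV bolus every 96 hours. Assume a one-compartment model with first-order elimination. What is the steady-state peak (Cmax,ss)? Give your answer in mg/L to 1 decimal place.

The dosing interval is 3 half-lives, so f = 2^(−3) = 0.125.
At steady state, R = 1/(1 − 0.125) = 8/7.
Single-dose peak C₀ = D/Vd = 560/80 = 7 mg/L.
Steady-state peak Cmax,ss = C₀·R = 7 × 8/7 ≈ 8.000 mg/L.

8.0 mg/L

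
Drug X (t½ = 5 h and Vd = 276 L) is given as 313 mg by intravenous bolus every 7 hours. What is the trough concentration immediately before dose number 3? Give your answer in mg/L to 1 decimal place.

f = (1/2)^(τ/t½) = (1/2)^(7/5) ≈ 0.3789.
C₀ = D/Vd = 313/276 ≈ 1.134 mg/L.
Before the 3rd dose, 2 doses have been given. Superposition: Cmin = C₀·(f + f²).
≈ 1.134 × (0.3789 + 0.1436) ≈ 1.134 × 0.5225 ≈ 0.593 mg/L.

0.6 mg/L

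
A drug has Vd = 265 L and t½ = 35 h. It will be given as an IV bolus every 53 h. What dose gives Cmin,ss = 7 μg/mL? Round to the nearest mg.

τ/t½ = 53/35 ≈ 1.5143, so f = (1/2)^(53/35) ≈ 0.350070.
Cmin,ss = (D/Vd)·f/(1−f), so D = Cmin,ss·Vd·(1−f)/f.
D = 7 × 265 × (1−f)/f ≈ 7 × 265 × 1.85657 ≈ 3443.94 mg.

3444 mg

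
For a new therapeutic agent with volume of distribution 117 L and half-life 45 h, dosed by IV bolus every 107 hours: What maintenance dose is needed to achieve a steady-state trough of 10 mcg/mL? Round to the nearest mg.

τ/t½ = 107/45 ≈ 2.3778, so f = (1/2)^(107/45) ≈ 0.192406.
Cmin,ss = (D/Vd)·f/(1−f), so D = Cmin,ss·Vd·(1−f)/f.
D = 10 × 117 × (1−f)/f ≈ 10 × 117 × 4.19734 ≈ 4910.89 mg.

4911 mg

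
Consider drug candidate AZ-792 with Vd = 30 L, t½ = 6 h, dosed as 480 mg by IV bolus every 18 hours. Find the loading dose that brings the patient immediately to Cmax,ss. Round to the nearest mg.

549 mg

f = (1/2)^(18/6) ≈ 0.125000; accumulation ratio R = 1/(1−f) ≈ 1.14286.
Loading dose to hit Cmax,ss on first dose: D_load = D_maint·R ≈ 480 × 1.14286 ≈ 548.57 mg.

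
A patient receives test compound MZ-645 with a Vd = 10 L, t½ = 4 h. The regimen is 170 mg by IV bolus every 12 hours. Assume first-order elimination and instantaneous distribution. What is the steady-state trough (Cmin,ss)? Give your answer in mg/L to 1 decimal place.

The dosing interval is 3 half-lives, so f = 2^(−3) = 0.125.
At steady state, R = 1/(1 − 0.125) = 8/7.
Single-dose peak C₀ = D/Vd = 170/10 = 17 mg/L.
Steady-state peak Cmax,ss = C₀·R = 17 × 8/7 ≈ 19.429 mg/L.
Steady-state trough Cmin,ss = Cmax,ss·f ≈ 19.429 × 0.125 ≈ 2.429 mg/L.

2.4 mg/L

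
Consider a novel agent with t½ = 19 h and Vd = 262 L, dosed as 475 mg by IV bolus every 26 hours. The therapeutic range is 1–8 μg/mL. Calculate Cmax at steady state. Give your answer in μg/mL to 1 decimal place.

Over one 26-h interval, 26/19 ≈ 1.3684 half-lives elapse, leaving f ≈ 0.3873 of each dose.
At steady state, accumulation factor R = 1/(1 − e^(−kτ)) ≈ 1.6321.
Single-dose peak C₀ = D/Vd = 475/262 ≈ 1.813 μg/mL.
Cmax,ss = C₀/(1 − f) ≈ 1.813/0.6127 ≈ 2.959 μg/mL.
Peak 3.0 μg/mL vs MTC 8 μg/mL: below toxic threshold.

3.0 μg/mL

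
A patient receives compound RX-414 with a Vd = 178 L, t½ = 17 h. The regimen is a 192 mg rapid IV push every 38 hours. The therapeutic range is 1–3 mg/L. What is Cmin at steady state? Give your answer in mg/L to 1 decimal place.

0.3 mg/L

Over one 38-h interval, 38/17 ≈ 2.2353 half-lives elapse, leaving f ≈ 0.2124 of each dose.
Each bolus raises the concentration by D/Vd = 192/178 ≈ 1.079 mg/L.
Steady-state trough Cmin,ss = C₀·f/(1−f) ≈ 1.079 × 0.2124/0.7876 ≈ 0.291 mg/L.
Trough 0.3 mg/L vs MEC 1 mg/L: subtherapeutic.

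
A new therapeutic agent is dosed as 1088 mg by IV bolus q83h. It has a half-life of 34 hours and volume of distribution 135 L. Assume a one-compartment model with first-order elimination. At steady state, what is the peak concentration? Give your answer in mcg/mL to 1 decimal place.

τ/t½ = 83/34 ≈ 2.4412, so fraction remaining f = (1/2)^(83/34) ≈ 0.1841.
At steady state, accumulation factor R = 1/(1 − e^(−kτ)) ≈ 1.2256.
Single-dose peak C₀ = D/Vd = 1088/135 ≈ 8.059 mcg/mL.
Steady-state peak Cmax,ss = C₀·R ≈ 8.059 × 1.2256 ≈ 9.877 mcg/mL.

9.9 mcg/mL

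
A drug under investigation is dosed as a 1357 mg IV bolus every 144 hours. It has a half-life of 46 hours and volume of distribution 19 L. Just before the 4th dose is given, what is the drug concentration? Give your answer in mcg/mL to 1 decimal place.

9.2 mcg/mL

f = (1/2)^(τ/t½) = (1/2)^(144/46) ≈ 0.1142.
C₀ = D/Vd = 1357/19 ≈ 71.421 mcg/mL.
Before the 4th dose, 3 doses have been given. Superposition: Cmin = C₀·(f + f² + … + f^3).
≈ 71.421 × (0.1142 + 0.0130 + 0.0015) ≈ 71.421 × 0.1287 ≈ 9.192 mcg/mL.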